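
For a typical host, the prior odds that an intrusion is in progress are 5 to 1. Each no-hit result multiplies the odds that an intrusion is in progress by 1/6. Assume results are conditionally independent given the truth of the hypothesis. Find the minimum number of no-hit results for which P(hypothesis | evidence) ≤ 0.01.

4

Prior odds = 5.
Likelihood ratio per no-hit result = 1/6.
Target posterior odds = 0.01/0.99 = 1/99.
Require (1/6)ⁿ ≤ 1/99 ÷ 5 = 1/495.
(1/6)³ = 1/216 is still above 1/495 but (1/6)⁴ = 1/1296 is at or below it, so n = 4.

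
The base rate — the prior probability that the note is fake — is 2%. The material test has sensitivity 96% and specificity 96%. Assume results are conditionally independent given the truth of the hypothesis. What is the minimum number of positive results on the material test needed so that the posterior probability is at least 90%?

2

Prior odds = 0.02/0.98 = 1/49.
False-positive rate = 1 − 0.96 = 0.04; likelihood ratio of a positive = 0.96/0.04 = 24.
Target odds: 0.9 ÷ 0.1 = 9.
Require 24ⁿ ≥ 9 ÷ (1/49) = 441.
24¹ = 24 falls short of 441 but 24² = 576 reaches it, so n = 2.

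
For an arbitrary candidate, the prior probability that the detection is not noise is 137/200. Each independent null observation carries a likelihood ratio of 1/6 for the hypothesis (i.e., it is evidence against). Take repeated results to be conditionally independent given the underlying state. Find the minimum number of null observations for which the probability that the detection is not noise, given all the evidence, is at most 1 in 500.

Prior odds: 0.685 ÷ 0.315 = 137/63.
Likelihood ratio per null observation = 1/6.
Target posterior odds = 0.002/0.998 = 1/499.
Require (1/6)ⁿ ≤ 1/499 ÷ (137/63) = 63/68363.
(1/6)³ = 1/216 is still above 63/68363 but (1/6)⁴ = 1/1296 is at or below it, so n = 4.

4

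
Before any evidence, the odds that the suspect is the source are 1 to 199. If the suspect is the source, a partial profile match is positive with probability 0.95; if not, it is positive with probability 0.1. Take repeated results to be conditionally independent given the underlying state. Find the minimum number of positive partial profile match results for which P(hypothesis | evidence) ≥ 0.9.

Prior odds = 1/199.
Likelihood ratio of a positive = 0.95/0.1 = 9.5.
Target odds: 0.9 ÷ 0.1 = 9.
Require 9.5ⁿ ≥ 9 ÷ (1/199) = 1791.
9.5³ = 857.375 falls short of 1791 but 9.5⁴ = 8145.0625 reaches it, so n = 4.

4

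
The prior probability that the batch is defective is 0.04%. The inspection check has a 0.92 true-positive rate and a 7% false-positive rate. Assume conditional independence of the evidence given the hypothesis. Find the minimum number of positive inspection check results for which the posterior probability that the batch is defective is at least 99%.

5

Prior odds = 0.0004/0.9996 = 1/2499.
Likelihood ratio of a positive result = 0.92/0.07 = 92/7.
Target posterior odds = 0.99/0.01 = 99.
Need (1/2499) × (92/7)ⁿ ≥ 99, i.e. (92/7)ⁿ ≥ 247401.
(92/7)⁴ = 71639296/2401 falls short of 247401 but (92/7)⁵ ≈392147 reaches it, so n = 5.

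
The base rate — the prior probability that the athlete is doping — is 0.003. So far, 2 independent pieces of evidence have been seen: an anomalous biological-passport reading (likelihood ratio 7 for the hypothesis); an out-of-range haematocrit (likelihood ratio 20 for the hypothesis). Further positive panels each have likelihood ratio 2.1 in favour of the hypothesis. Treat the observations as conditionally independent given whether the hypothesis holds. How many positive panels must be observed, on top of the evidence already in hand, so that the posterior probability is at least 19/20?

Prior odds = 0.003/0.997 = 3/997.
Combined Bayes factor of the evidence already in hand = 7 × 20 = 140.
Odds after that evidence = (3/997) × 140 = 420/997.
Target odds = 0.95/0.05 = 19.
Need 2.1ⁿ ≥ 19 ÷ (420/997) = 18943/420.
2.1⁵ = 4084101/100000 falls short of 18943/420 but 2.1⁶ = 85766121/1000000 reaches it, so n = 6.

6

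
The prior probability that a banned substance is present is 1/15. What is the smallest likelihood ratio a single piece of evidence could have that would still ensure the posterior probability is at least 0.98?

Prior odds = (1/15)/(14/15) = 1/14.
Target odds = 0.98/0.02 = 49.
Required Bayes factor = 49 ÷ (1/14) = 686.

686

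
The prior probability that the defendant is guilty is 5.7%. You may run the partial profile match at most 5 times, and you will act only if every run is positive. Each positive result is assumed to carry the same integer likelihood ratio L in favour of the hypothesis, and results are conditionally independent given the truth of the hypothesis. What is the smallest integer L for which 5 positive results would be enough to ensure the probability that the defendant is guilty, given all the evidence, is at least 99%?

Prior odds = 0.057/0.943 = 57/943.
Target odds = 0.99/0.01 = 99.
Need L⁵ ≥ 99 ÷ (57/943) = 31119/19.
4⁵ = 1024 < 31119/19 ≤ 3125 = 5⁵, so L = 5.

5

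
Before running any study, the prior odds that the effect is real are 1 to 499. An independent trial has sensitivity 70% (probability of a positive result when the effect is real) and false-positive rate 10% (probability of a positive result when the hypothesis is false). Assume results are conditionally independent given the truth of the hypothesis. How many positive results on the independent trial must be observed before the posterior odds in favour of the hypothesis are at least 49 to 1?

6

Prior odds = 1/499.
Likelihood ratio of a positive result = 0.7/0.1 = 7.
Target odds = 49.
Require 7ⁿ ≥ 49 ÷ (1/499) = 24451.
7⁵ = 16807 falls short of 24451 but 7⁶ = 117649 reaches it, so n = 6.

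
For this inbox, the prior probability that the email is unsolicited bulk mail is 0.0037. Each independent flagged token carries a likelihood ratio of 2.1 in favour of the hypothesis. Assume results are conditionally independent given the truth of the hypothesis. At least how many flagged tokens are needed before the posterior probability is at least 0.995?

Prior odds: 0.0037 ÷ 0.9963 = 37/9963.
Likelihood ratio per flagged token = 2.1.
Target odds: 0.995 ÷ 0.005 = 199.
Require 2.1ⁿ ≥ 199 ÷ (37/9963) = 1982637/37.
2.1¹⁴ ≈32439.2 falls short of 1982637/37 but 2.1¹⁵ ≈68122.3 reaches it, so n = 15.

15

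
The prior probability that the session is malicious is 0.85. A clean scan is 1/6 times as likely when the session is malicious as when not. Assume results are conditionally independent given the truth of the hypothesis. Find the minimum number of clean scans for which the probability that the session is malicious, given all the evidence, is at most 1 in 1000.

5

Prior odds = 0.85/0.15 = 17/3.
Likelihood ratio per clean scan = 1/6.
Target posterior odds = 0.001/0.999 = 1/999.
Need (17/3) × (1/6)ⁿ ≤ 1/999, i.e. (1/6)ⁿ ≤ 1/5661.
(1/6)⁴ = 1/1296 is still above 1/5661 but (1/6)⁵ = 1/7776 is at or below it, so n = 5.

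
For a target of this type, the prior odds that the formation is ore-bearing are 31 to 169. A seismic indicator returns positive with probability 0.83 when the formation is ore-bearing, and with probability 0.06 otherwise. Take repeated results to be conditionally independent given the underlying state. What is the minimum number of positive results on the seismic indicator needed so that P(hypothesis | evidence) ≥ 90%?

2

Prior odds = 31/169.
Likelihood ratio of a positive result = 0.83/0.06 = 83/6.
Target posterior odds = 0.9/0.1 = 9.
Require (83/6)ⁿ ≥ 9 ÷ (31/169) = 1521/31.
(83/6)¹ = 83/6 falls short of 1521/31 but (83/6)² = 6889/36 reaches it, so n = 2.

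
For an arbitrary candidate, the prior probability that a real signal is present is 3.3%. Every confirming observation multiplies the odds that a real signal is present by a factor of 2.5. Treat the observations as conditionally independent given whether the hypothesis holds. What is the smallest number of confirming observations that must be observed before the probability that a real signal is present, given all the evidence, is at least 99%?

9

Prior odds = 0.033/0.967 = 33/967.
Likelihood ratio per confirming observation = 2.5.
Target odds: 0.99 ÷ 0.01 = 99.
Require 2.5ⁿ ≥ 99 ÷ (33/967) = 2901.
2.5⁸ = 390625/256 falls short of 2901 but 2.5⁹ = 1953125/512 reaches it, so n = 9.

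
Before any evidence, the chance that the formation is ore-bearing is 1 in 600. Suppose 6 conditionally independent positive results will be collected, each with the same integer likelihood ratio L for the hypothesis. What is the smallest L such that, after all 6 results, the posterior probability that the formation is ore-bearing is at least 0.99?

7

Prior odds = (1/600)/(599/600) = 1/599.
Target odds = 0.99/0.01 = 99.
Need L⁶ ≥ 99 ÷ (1/599) = 59301.
6⁶ = 46656 < 59301 ≤ 117649 = 7⁶, so L = 7.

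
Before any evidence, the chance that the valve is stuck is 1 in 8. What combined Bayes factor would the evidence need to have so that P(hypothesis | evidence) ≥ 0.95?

133

Prior odds = 0.125/0.875 = 1/7.
Target odds = 0.95/0.05 = 19.
Required Bayes factor = 19 ÷ (1/7) = 133.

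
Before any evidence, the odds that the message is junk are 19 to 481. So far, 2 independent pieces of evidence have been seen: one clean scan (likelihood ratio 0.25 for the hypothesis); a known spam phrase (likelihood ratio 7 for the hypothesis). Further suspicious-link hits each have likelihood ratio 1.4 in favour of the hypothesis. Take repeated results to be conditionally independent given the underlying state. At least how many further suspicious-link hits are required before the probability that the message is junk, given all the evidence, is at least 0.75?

Prior odds = 19/481.
Combined Bayes factor of the evidence already in hand = 0.25 × 7 = 1.75.
Odds after that evidence = (19/481) × 1.75 = 133/1924.
Target odds = 0.75/0.25 = 3.
Need 1.4ⁿ ≥ 3 ÷ (133/1924) = 5772/133.
1.4¹¹ ≈40.4957 falls short of 5772/133 but 1.4¹² ≈56.6939 reaches it, so n = 12.

12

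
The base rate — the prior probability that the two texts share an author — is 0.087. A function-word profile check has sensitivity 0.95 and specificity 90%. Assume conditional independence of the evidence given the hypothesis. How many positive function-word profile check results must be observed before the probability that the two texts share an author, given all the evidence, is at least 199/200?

Prior odds = 0.087/0.913 = 87/913.
False-positive rate = 1 − 0.9 = 0.1; likelihood ratio of a positive = 0.95/0.1 = 9.5.
Target odds: 0.995 ÷ 0.005 = 199.
Require 9.5ⁿ ≥ 199 ÷ (87/913) = 181687/87.
9.5³ = 857.375 falls short of 181687/87 but 9.5⁴ = 8145.0625 reaches it, so n = 4.

4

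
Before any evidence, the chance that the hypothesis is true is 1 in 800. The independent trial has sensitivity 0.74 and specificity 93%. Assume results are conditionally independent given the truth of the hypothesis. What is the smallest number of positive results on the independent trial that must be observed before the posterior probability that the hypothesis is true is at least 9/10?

4

Prior odds = 0.00125/0.99875 = 1/799.
False-positive rate = 1 − 0.93 = 0.07; likelihood ratio of a positive = 0.74/0.07 = 74/7.
Target posterior odds = 0.9/0.1 = 9.
Need (1/799) × (74/7)ⁿ ≥ 9, i.e. (74/7)ⁿ ≥ 7191.
(74/7)³ = 405224/343 falls short of 7191 but (74/7)⁴ = 29986576/2401 reaches it, so n = 4.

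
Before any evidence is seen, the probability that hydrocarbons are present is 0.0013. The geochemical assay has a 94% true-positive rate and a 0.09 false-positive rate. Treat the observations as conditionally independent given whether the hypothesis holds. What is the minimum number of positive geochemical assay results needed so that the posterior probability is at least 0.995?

6

Prior odds: 0.0013 ÷ 0.9987 = 13/9987.
Likelihood ratio of a positive result = 0.94/0.09 = 94/9.
Target odds: 0.995 ÷ 0.005 = 199.
Need (13/9987) × (94/9)ⁿ ≥ 199, i.e. (94/9)ⁿ ≥ 1987413/13.
(94/9)⁵ ≈124287 falls short of 1987413/13 but (94/9)⁶ ≈1.29811e+06 reaches it, so n = 6.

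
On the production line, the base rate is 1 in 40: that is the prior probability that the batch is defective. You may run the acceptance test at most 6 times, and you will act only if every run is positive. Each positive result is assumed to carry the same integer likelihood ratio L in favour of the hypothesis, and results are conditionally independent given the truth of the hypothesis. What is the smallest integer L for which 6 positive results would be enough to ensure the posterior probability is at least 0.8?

Prior odds = 0.025/0.975 = 1/39.
Target odds = 0.8/0.2 = 4.
Need L⁶ ≥ 4 ÷ (1/39) = 156.
2⁶ = 64 < 156 ≤ 729 = 3⁶, so L = 3.

3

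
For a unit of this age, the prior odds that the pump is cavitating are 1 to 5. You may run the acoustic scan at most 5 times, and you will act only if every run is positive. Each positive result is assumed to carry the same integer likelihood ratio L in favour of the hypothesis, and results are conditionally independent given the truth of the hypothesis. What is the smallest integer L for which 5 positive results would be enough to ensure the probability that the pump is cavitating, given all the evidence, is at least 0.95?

3

Prior odds = 0.2.
Target odds = 0.95/0.05 = 19.
Need L⁵ ≥ 19 ÷ 0.2 = 95.
2⁵ = 32 < 95 ≤ 243 = 3⁵, so L = 3.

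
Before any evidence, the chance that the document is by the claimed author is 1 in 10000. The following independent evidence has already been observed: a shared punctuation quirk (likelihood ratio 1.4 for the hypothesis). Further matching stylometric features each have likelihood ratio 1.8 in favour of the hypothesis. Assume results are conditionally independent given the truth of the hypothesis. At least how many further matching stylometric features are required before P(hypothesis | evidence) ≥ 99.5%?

25

Prior odds = 0.0001/0.9999 = 1/9999.
Bayes factor of the evidence already in hand = 1.4.
Odds after that evidence = (1/9999) × 1.4 = 7/49995.
Target odds = 0.995/0.005 = 199.
Need 1.8ⁿ ≥ 199 ÷ (7/49995) = 9949005/7.
1.8²⁴ ≈1.33826e+06 falls short of 9949005/7 but 1.8²⁵ ≈2.40887e+06 reaches it, so n = 25.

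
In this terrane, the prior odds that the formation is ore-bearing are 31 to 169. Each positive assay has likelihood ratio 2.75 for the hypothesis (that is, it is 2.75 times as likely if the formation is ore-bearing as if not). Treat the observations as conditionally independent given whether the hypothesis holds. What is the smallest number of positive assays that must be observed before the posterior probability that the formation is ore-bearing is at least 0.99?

Prior odds = 31/169.
Likelihood ratio per positive assay = 2.75.
Target odds: 0.99 ÷ 0.01 = 99.
Need (31/169) × 2.75ⁿ ≥ 99, i.e. 2.75ⁿ ≥ 16731/31.
2.75⁶ = 1771561/4096 falls short of 16731/31 but 2.75⁷ = 19487171/16384 reaches it, so n = 7.

7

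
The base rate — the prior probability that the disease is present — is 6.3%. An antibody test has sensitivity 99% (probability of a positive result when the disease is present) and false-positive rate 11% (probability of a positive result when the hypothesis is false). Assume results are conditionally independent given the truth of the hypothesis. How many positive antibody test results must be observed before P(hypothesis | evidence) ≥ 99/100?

Prior odds = 0.063/0.937 = 63/937.
Likelihood ratio of a positive result = 0.99/0.11 = 9.
Target posterior odds = 0.99/0.01 = 99.
Require 9ⁿ ≥ 99 ÷ (63/937) = 10307/7.
9³ = 729 falls short of 10307/7 but 9⁴ = 6561 reaches it, so n = 4.

4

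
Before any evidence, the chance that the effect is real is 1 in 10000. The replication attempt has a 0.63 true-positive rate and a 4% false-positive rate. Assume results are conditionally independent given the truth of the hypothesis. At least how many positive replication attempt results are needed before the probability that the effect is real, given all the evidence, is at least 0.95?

Prior odds: 0.0001 ÷ 0.9999 = 1/9999.
Likelihood ratio of a positive result = 0.63/0.04 = 15.75.
Target odds: 0.95 ÷ 0.05 = 19.
Require 15.75ⁿ ≥ 19 ÷ (1/9999) = 189981.
15.75⁴ = 15752961/256 falls short of 189981 but 15.75⁵ = 992436543/1024 reaches it, so n = 5.

5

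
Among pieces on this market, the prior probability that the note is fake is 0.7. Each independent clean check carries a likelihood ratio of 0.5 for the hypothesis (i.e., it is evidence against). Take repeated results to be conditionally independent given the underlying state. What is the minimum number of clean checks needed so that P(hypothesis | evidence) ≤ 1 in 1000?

Prior odds: 0.7 ÷ 0.3 = 7/3.
Likelihood ratio per clean check = 0.5.
Target odds: 0.001 ÷ 0.999 = 1/999.
Require 0.5ⁿ ≤ 1/999 ÷ (7/3) = 1/2331.
0.5¹¹ = 1/2048 is still above 1/2331 but 0.5¹² = 1/4096 is at or below it, so n = 12.

12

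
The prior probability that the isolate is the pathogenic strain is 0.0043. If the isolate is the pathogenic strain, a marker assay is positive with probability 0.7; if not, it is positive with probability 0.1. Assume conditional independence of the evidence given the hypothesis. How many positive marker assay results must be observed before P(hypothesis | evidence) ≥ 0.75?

Prior odds: 0.0043 ÷ 0.9957 = 43/9957.
Likelihood ratio of a positive = 0.7/0.1 = 7.
Target odds: 0.75 ÷ 0.25 = 3.
Require 7ⁿ ≥ 3 ÷ (43/9957) = 29871/43.
7³ = 343 falls short of 29871/43 but 7⁴ = 2401 reaches it, so n = 4.

4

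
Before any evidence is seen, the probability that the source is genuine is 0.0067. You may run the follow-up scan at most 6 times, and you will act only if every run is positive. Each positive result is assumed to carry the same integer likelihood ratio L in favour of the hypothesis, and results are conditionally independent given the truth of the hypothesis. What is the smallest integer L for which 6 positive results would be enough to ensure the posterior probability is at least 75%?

3

Prior odds = 0.0067/0.9933 = 67/9933.
Target odds = 0.75/0.25 = 3.
Need L⁶ ≥ 3 ÷ (67/9933) = 29799/67.
2⁶ = 64 < 29799/67 ≤ 729 = 3⁶, so L = 3.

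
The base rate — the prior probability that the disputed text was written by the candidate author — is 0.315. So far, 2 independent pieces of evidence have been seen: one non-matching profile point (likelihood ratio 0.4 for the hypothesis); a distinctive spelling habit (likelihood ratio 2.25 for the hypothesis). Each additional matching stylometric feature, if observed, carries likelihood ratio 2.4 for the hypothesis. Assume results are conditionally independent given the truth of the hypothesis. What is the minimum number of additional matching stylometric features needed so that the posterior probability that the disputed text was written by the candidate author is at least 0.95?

5

Prior odds = 0.315/0.685 = 63/137.
Combined Bayes factor of the evidence already in hand = 0.4 × 2.25 = 0.9.
Odds after that evidence = (63/137) × 0.9 = 567/1370.
Target odds = 0.95/0.05 = 19.
Need 2.4ⁿ ≥ 19 ÷ (567/1370) = 26030/567.
2.4⁴ = 33.1776 falls short of 26030/567 but 2.4⁵ = 79.62624 reaches it, so n = 5.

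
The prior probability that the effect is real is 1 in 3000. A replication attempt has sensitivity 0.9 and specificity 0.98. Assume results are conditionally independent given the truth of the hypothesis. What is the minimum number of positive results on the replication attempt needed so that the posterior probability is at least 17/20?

Prior odds = (1/3000)/(2999/3000) = 1/2999.
False-positive rate = 1 − 0.98 = 0.02; likelihood ratio of a positive = 0.9/0.02 = 45.
Target posterior odds = 0.85/0.15 = 17/3.
Require 45ⁿ ≥ 17/3 ÷ (1/2999) = 50983/3.
45² = 2025 falls short of 50983/3 but 45³ = 91125 reaches it, so n = 3.

3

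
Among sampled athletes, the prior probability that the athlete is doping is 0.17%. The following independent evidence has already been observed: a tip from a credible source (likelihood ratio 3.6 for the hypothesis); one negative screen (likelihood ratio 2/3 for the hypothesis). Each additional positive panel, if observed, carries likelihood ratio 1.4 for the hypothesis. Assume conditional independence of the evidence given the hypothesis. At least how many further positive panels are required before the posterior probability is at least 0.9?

23

Prior odds = 0.0017/0.9983 = 17/9983.
Combined Bayes factor of the evidence already in hand = 3.6 × (2/3) = 2.4.
Odds after that evidence = (17/9983) × 2.4 = 204/49915.
Target odds = 0.9/0.1 = 9.
Need 1.4ⁿ ≥ 9 ÷ (204/49915) = 149745/68.
1.4²² ≈1639.9 falls short of 149745/68 but 1.4²³ ≈2295.86 reaches it, so n = 23.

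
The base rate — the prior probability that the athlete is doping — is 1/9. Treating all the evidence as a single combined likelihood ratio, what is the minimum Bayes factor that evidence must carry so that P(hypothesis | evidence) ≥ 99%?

Prior odds = (1/9)/(8/9) = 0.125.
Target odds = 0.99/0.01 = 99.
Required Bayes factor = 99 ÷ 0.125 = 792.

792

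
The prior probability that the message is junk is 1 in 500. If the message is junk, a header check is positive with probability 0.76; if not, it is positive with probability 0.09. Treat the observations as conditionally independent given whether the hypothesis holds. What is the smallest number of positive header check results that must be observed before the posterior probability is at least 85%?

Prior odds = 0.002/0.998 = 1/499.
Likelihood ratio of a positive = 0.76/0.09 = 76/9.
Target posterior odds = 0.85/0.15 = 17/3.
Require (76/9)ⁿ ≥ 17/3 ÷ (1/499) = 8483/3.
(76/9)³ = 438976/729 falls short of 8483/3 but (76/9)⁴ = 33362176/6561 reaches it, so n = 4.

4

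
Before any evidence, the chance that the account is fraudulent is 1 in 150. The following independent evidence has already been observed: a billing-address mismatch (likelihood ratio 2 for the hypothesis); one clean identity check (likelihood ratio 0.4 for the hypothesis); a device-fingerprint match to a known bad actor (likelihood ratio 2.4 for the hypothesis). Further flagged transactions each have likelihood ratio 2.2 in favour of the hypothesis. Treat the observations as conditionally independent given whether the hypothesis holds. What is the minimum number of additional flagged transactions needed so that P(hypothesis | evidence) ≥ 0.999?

Prior odds = (1/150)/(149/150) = 1/149.
Combined Bayes factor of the evidence already in hand = 2 × 0.4 × 2.4 = 1.92.
Odds after that evidence = (1/149) × 1.92 = 48/3725.
Target odds = 0.999/0.001 = 999.
Need 2.2ⁿ ≥ 999 ÷ (48/3725) = 77526.5625.
2.2¹⁴ ≈62218.2 falls short of 77526.5625 but 2.2¹⁵ ≈136880 reaches it, so n = 15.

15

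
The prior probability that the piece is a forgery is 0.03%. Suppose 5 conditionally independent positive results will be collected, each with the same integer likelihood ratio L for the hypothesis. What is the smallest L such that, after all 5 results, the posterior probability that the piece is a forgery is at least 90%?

Prior odds = 0.0003/0.9997 = 3/9997.
Target odds = 0.9/0.1 = 9.
Need L⁵ ≥ 9 ÷ (3/9997) = 29991.
7⁵ = 16807 < 29991 ≤ 32768 = 8⁵, so L = 8.

8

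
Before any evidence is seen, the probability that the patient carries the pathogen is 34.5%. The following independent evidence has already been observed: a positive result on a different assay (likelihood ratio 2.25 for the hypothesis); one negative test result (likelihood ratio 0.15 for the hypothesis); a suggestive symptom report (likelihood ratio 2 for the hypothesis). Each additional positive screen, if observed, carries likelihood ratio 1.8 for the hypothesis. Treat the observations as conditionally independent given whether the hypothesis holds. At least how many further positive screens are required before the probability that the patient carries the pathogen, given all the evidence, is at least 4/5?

Prior odds = 0.345/0.655 = 69/131.
Combined Bayes factor of the evidence already in hand = 2.25 × 0.15 × 2 = 0.675.
Odds after that evidence = (69/131) × 0.675 = 1863/5240.
Target odds = 0.8/0.2 = 4.
Need 1.8ⁿ ≥ 4 ÷ (1863/5240) = 20960/1863.
1.8⁴ = 10.4976 falls short of 20960/1863 but 1.8⁵ = 18.89568 reaches it, so n = 5.

5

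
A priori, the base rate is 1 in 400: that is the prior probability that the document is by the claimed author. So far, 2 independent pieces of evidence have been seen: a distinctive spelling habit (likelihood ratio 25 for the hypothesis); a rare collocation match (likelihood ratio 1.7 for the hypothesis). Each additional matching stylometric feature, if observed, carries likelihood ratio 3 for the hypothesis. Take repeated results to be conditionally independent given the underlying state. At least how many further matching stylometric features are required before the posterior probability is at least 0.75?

Prior odds = 0.0025/0.9975 = 1/399.
Combined Bayes factor of the evidence already in hand = 25 × 1.7 = 42.5.
Odds after that evidence = (1/399) × 42.5 = 85/798.
Target odds = 0.75/0.25 = 3.
Need 3ⁿ ≥ 3 ÷ (85/798) = 2394/85.
3³ = 27 falls short of 2394/85 but 3⁴ = 81 reaches it, so n = 4.

4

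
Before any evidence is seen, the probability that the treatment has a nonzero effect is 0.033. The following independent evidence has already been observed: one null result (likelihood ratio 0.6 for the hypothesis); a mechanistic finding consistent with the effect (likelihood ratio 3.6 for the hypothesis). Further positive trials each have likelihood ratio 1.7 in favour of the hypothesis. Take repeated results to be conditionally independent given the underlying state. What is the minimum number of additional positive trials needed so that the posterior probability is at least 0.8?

8

Prior odds = 0.033/0.967 = 33/967.
Combined Bayes factor of the evidence already in hand = 0.6 × 3.6 = 2.16.
Odds after that evidence = (33/967) × 2.16 = 1782/24175.
Target odds = 0.8/0.2 = 4.
Need 1.7ⁿ ≥ 4 ÷ (1782/24175) = 48350/891.
1.7⁷ = 410338673/10000000 falls short of 48350/891 but 1.7⁸ ≈69.7576 reaches it, so n = 8.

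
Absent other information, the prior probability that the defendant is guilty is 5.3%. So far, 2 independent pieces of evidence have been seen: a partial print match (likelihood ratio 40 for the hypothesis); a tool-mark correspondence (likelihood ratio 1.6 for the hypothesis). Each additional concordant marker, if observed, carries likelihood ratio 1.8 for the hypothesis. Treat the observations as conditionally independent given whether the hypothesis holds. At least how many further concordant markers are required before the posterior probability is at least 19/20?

3

Prior odds = 0.053/0.947 = 53/947.
Combined Bayes factor of the evidence already in hand = 40 × 1.6 = 64.
Odds after that evidence = (53/947) × 64 = 3392/947.
Target odds = 0.95/0.05 = 19.
Need 1.8ⁿ ≥ 19 ÷ (3392/947) = 17993/3392.
1.8² = 3.24 falls short of 17993/3392 but 1.8³ = 5.832 reaches it, so n = 3.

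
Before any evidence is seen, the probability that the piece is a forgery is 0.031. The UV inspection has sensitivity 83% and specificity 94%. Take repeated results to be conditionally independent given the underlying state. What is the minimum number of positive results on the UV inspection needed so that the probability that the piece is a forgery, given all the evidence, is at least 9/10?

3

Prior odds: 0.031 ÷ 0.969 = 31/969.
False-positive rate = 1 − 0.94 = 0.06; likelihood ratio of a positive = 0.83/0.06 = 83/6.
Target odds: 0.9 ÷ 0.1 = 9.
Need (31/969) × (83/6)ⁿ ≥ 9, i.e. (83/6)ⁿ ≥ 8721/31.
(83/6)² = 6889/36 falls short of 8721/31 but (83/6)³ = 571787/216 reaches it, so n = 3.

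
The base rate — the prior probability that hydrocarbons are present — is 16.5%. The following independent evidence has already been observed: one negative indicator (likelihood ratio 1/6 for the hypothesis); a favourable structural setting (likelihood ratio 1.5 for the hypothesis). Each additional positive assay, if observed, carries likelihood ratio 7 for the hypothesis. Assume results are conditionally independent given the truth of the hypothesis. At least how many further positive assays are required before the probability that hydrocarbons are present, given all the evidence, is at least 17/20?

3

Prior odds = 0.165/0.835 = 33/167.
Combined Bayes factor of the evidence already in hand = (1/6) × 1.5 = 0.25.
Odds after that evidence = (33/167) × 0.25 = 33/668.
Target odds = 0.85/0.15 = 17/3.
Need 7ⁿ ≥ 17/3 ÷ (33/668) = 11356/99.
7² = 49 falls short of 11356/99 but 7³ = 343 reaches it, so n = 3.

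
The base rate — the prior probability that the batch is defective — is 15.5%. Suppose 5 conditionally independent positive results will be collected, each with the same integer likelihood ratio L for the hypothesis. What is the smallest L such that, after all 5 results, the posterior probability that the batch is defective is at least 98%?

Prior odds = 0.155/0.845 = 31/169.
Target odds = 0.98/0.02 = 49.
Need L⁵ ≥ 49 ÷ (31/169) = 8281/31.
3⁵ = 243 < 8281/31 ≤ 1024 = 4⁵, so L = 4.

4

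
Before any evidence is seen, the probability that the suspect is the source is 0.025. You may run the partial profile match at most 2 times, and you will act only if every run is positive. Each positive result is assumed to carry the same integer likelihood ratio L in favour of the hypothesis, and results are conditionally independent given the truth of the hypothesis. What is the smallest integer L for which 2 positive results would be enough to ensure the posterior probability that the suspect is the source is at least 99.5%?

Prior odds = 0.025/0.975 = 1/39.
Target odds = 0.995/0.005 = 199.
Need L² ≥ 199 ÷ (1/39) = 7761.
88² = 7744 < 7761 ≤ 7921 = 89², so L = 89.

89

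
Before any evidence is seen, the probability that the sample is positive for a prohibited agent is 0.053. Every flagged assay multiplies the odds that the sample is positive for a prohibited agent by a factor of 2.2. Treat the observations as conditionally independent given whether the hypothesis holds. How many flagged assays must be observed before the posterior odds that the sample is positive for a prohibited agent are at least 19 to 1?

8

Prior odds = 0.053/0.947 = 53/947.
Likelihood ratio per flagged assay = 2.2.
Target odds = 19.
Need (53/947) × 2.2ⁿ ≥ 19, i.e. 2.2ⁿ ≥ 17993/53.
2.2⁷ = 19487171/78125 falls short of 17993/53 but 2.2⁸ = 214358881/390625 reaches it, so n = 8.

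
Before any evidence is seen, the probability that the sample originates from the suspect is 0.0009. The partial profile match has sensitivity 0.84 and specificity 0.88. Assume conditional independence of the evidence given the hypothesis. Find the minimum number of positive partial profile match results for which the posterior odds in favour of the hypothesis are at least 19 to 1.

6

Prior odds = 0.0009/0.9991 = 9/9991.
False-positive rate = 1 − 0.88 = 0.12; likelihood ratio of a positive = 0.84/0.12 = 7.
Target odds = 19.
Need (9/9991) × 7ⁿ ≥ 19, i.e. 7ⁿ ≥ 189829/9.
7⁵ = 16807 falls short of 189829/9 but 7⁶ = 117649 reaches it, so n = 6.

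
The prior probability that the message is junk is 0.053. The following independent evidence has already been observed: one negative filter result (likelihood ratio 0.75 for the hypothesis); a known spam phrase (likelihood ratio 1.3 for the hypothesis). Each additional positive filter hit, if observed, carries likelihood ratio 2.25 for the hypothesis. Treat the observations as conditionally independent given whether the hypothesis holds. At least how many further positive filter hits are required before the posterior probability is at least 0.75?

5

Prior odds = 0.053/0.947 = 53/947.
Combined Bayes factor of the evidence already in hand = 0.75 × 1.3 = 0.975.
Odds after that evidence = (53/947) × 0.975 = 2067/37880.
Target odds = 0.75/0.25 = 3.
Need 2.25ⁿ ≥ 3 ÷ (2067/37880) = 37880/689.
2.25⁴ = 25.62890625 falls short of 37880/689 but 2.25⁵ = 59049/1024 reaches it, so n = 5.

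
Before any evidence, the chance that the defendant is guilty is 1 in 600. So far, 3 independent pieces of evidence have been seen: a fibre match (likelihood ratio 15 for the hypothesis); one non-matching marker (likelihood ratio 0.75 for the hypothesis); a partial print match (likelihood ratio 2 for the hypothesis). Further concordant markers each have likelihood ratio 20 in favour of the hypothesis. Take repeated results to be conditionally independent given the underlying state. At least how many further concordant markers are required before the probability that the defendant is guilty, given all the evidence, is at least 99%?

3

Prior odds = (1/600)/(599/600) = 1/599.
Combined Bayes factor of the evidence already in hand = 15 × 0.75 × 2 = 22.5.
Odds after that evidence = (1/599) × 22.5 = 45/1198.
Target odds = 0.99/0.01 = 99.
Need 20ⁿ ≥ 99 ÷ (45/1198) = 2635.6.
20² = 400 falls short of 2635.6 but 20³ = 8000 reaches it, so n = 3.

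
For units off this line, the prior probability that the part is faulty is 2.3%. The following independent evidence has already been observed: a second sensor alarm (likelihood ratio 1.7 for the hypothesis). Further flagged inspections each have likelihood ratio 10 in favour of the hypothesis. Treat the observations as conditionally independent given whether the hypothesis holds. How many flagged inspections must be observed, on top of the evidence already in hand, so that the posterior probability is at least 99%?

4

Prior odds = 0.023/0.977 = 23/977.
Bayes factor of the evidence already in hand = 1.7.
Odds after that evidence = (23/977) × 1.7 = 391/9770.
Target odds = 0.99/0.01 = 99.
Need 10ⁿ ≥ 99 ÷ (391/9770) = 967230/391.
10³ = 1000 falls short of 967230/391 but 10⁴ = 10000 reaches it, so n = 4.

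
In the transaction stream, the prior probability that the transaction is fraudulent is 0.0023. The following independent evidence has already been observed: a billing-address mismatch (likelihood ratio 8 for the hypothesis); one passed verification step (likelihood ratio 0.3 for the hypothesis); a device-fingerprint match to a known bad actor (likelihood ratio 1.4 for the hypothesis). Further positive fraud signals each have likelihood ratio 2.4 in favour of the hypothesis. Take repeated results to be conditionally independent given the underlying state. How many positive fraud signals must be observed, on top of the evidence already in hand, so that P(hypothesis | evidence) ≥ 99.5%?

12

Prior odds = 0.0023/0.9977 = 23/9977.
Combined Bayes factor of the evidence already in hand = 8 × 0.3 × 1.4 = 3.36.
Odds after that evidence = (23/9977) × 3.36 = 1932/249425.
Target odds = 0.995/0.005 = 199.
Need 2.4ⁿ ≥ 199 ÷ (1932/249425) = 49635575/1932.
2.4¹¹ ≈15216.8 falls short of 49635575/1932 but 2.4¹² ≈36520.3 reaches it, so n = 12.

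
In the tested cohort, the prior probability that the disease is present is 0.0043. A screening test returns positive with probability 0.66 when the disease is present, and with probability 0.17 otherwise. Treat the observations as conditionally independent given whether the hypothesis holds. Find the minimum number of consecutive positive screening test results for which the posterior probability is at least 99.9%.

10

Prior odds = 0.0043/0.9957 = 43/9957.
Likelihood ratio of a positive result = 0.66/0.17 = 66/17.
Target odds: 0.999 ÷ 0.001 = 999.
Require (66/17)ⁿ ≥ 999 ÷ (43/9957) = 9947043/43.
(66/17)⁹ ≈200380 falls short of 9947043/43 but (66/17)¹⁰ ≈777947 reaches it, so n = 10.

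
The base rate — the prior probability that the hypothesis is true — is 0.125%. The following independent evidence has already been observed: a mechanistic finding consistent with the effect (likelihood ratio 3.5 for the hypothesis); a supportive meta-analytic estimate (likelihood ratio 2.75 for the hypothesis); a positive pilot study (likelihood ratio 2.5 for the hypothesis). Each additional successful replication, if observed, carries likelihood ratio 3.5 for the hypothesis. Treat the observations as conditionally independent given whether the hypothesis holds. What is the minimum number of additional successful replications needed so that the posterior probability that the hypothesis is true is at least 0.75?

Prior odds = 0.00125/0.99875 = 1/799.
Combined Bayes factor of the evidence already in hand = 3.5 × 2.75 × 2.5 = 24.0625.
Odds after that evidence = (1/799) × 24.0625 = 385/12784.
Target odds = 0.75/0.25 = 3.
Need 3.5ⁿ ≥ 3 ÷ (385/12784) = 38352/385.
3.5³ = 42.875 falls short of 38352/385 but 3.5⁴ = 150.0625 reaches it, so n = 4.

4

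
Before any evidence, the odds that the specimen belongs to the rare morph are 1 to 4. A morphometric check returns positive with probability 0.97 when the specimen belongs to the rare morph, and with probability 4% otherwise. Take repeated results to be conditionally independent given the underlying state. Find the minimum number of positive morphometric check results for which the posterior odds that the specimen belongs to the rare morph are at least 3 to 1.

Prior odds = 0.25.
Likelihood ratio of a positive result = 0.97/0.04 = 24.25.
Target odds = 3.
Require 24.25ⁿ ≥ 3 ÷ 0.25 = 12.
24.25¹ = 24.25, which meets the required 12; so n = 1.

1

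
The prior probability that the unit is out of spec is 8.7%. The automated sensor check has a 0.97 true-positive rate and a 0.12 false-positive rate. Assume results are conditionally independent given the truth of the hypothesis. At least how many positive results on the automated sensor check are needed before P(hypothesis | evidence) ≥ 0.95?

Prior odds = 0.087/0.913 = 87/913.
Likelihood ratio of a positive result = 0.97/0.12 = 97/12.
Target posterior odds = 0.95/0.05 = 19.
Need (87/913) × (97/12)ⁿ ≥ 19, i.e. (97/12)ⁿ ≥ 17347/87.
(97/12)² = 9409/144 falls short of 17347/87 but (97/12)³ = 912673/1728 reaches it, so n = 3.

3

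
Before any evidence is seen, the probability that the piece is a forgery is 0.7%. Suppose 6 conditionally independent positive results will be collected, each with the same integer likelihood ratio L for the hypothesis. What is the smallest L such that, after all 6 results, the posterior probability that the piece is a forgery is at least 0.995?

Prior odds = 0.007/0.993 = 7/993.
Target odds = 0.995/0.005 = 199.
Need L⁶ ≥ 199 ÷ (7/993) = 197607/7.
5⁶ = 15625 < 197607/7 ≤ 46656 = 6⁶, so L = 6.

6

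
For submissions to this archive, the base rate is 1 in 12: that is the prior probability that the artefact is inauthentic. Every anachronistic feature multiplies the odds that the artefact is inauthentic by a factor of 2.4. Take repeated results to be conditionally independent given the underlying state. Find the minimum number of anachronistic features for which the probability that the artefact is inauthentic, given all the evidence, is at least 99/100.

Prior odds = (1/12)/(11/12) = 1/11.
Likelihood ratio per anachronistic feature = 2.4.
Target posterior odds = 0.99/0.01 = 99.
Need (1/11) × 2.4ⁿ ≥ 99, i.e. 2.4ⁿ ≥ 1089.
2.4⁷ = 35831808/78125 falls short of 1089 but 2.4⁸ = 429981696/390625 reaches it, so n = 8.

8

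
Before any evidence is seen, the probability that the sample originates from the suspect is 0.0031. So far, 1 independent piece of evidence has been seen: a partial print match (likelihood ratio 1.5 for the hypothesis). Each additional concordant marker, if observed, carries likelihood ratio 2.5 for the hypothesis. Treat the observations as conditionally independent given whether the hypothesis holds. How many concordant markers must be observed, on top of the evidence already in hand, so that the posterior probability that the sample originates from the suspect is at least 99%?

Prior odds = 0.0031/0.9969 = 31/9969.
Bayes factor of the evidence already in hand = 1.5.
Odds after that evidence = (31/9969) × 1.5 = 31/6646.
Target odds = 0.99/0.01 = 99.
Need 2.5ⁿ ≥ 99 ÷ (31/6646) = 657954/31.
2.5¹⁰ = 9765625/1024 falls short of 657954/31 but 2.5¹¹ = 48828125/2048 reaches it, so n = 11.

11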